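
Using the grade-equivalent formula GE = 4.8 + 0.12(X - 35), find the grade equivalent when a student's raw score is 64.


raw - median = 64 - 35 = 29
slope * diff = 0.12 * 29 = 3.48
GE = 4.8 + 3.48
GE = 8.28

8.28


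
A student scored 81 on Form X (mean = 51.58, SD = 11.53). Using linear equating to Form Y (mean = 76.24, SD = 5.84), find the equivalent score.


slope = SD_Y / SD_X = 5.84 / 11.53 ~ 0.5065
intercept = mean_Y - slope * mean_X = 76.24 - (5.84 / 11.53) * 51.58 ~ 50.1145
Y = slope * X + intercept. To avoid rounding drift from the rounded slope/intercept, evaluate the equivalent form Y = mean_Y + SD_Y * (X - mean_X) / SD_X at full precision:
Y = 76.24 + 5.84 * (81 - 51.58) / 11.53
Y = 76.24 + 5.84 * 29.42 / 11.53
Y = 76.24 + 171.8128 / 11.53
Y = 76.24 + 14.9014
Y = 91.1414

91.1414


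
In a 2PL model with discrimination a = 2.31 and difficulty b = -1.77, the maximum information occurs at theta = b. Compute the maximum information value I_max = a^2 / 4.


For 2PL, max info at theta = b = -1.77
I_max = a^2 / 4 = 2.31^2 / 4
= 5.3361 / 4
I_max = 1.334

1.334


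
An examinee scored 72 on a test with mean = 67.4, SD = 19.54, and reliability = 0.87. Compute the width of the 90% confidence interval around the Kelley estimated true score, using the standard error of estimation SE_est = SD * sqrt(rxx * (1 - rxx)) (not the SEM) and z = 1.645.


True score estimate = 0.87*72 + 0.13*67.4 = 71.402
SE_est = SD * sqrt(rxx * (1 - rxx)) = 19.54 * sqrt(0.87 * 0.13) = 19.54 * sqrt(0.1131) = 6.571369
CI = T_est +/- z * SE_est, so width = 2 * z * SE_est = 2 * 1.645 * 6.571369
Width = 21.6198

21.6198


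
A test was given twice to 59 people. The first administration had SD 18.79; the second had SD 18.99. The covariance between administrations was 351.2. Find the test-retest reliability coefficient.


r = cov(X,Y) / (SD_X * SD_Y)
r = 351.2 / (18.79 * 18.99)
r = 351.2 / 356.8221
r = 0.9842

0.9842


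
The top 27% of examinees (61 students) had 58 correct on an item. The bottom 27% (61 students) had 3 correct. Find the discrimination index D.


p_upper = 58/61 = 0.9508
p_lower = 3/61 = 0.0492
D = 0.9508 - 0.0492 = 0.9016

0.9016


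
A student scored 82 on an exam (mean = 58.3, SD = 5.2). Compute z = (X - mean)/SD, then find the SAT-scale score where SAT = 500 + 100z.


z = (X - mean) / SD = (82 - 58.3) / 5.2
z = 23.7 / 5.2
z = 4.5577
SAT-scale = SAT = 500 + 100z
Carry z at full precision (z = 23.7 / 5.2) into the conversion:
SAT-scale = 500 + 100 * (23.7 / 5.2) = 500 + 2370 / 5.2
SAT-scale = 500 + 455.7692
SAT-scale = 955.7692

955.7692


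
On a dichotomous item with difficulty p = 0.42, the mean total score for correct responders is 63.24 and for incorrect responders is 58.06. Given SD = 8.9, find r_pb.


q = 1 - p = 0.58
rpb = ((M1 - M0) / SD) * sqrt(p * q)
rpb = ((63.24 - 58.06) / 8.9) * sqrt(0.42 * 0.58)
rpb = 0.2873

0.2873


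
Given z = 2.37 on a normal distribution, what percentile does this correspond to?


CDF(z) = 0.5 * (1 + erf(z/sqrt(2)))
erf(1.6758) = 0.9822
CDF = 0.9911
Percentile rank = 0.9911 * 100 = 99.11

99.11


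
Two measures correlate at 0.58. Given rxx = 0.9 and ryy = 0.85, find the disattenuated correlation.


r_corrected = rxy / sqrt(rxx * ryy)
= 0.58 / sqrt(0.9 * 0.85)
= 0.58 / sqrt(0.765)
= 0.58 / 0.874643
r_corrected = 0.6631

0.6631


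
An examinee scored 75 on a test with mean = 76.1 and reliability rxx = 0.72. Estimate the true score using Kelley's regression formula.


T_est = rxx * X + (1 - rxx) * mean
T_est = 0.72 * 75 + 0.28 * 76.1
T_est = 54.0 + 21.308
T_est = 75.308

75.308


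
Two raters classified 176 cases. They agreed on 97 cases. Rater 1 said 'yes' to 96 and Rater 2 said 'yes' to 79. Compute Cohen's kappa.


P_o = 97/176 = 0.551136
P_e = (96*79 + 80*97) / 30976 = 0.495351
kappa = (P_o - P_e) / (1 - P_e)
kappa = (0.551136 - 0.495351) / (1 - 0.495351)
kappa = 0.1105

0.1105


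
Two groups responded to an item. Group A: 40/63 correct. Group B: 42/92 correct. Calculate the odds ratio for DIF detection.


Odds_A = 40/23 = 1.7391
Odds_B = 42/50 = 0.84
OR = Odds_A / Odds_B = 1.7391 / 0.84
Exactly, OR = (40 * 50) / (23 * 42) = 2000 / 966
OR = 2.0704

2.0704


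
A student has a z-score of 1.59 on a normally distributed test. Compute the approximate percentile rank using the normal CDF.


CDF(z) = 0.5 * (1 + erf(z/sqrt(2)))
erf(1.1243) = 0.8882
CDF = 0.9441
Percentile rank = 0.9441 * 100 = 94.41

94.41


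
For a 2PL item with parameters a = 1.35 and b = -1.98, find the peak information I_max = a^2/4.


For 2PL, max info at theta = b = -1.98
I_max = a^2 / 4 = 1.35^2 / 4
= 1.8225 / 4
I_max = 0.4556

0.4556


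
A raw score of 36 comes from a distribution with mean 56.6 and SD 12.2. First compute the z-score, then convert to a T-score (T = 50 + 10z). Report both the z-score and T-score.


z = (X - mean) / SD = (36 - 56.6) / 12.2
z = -20.6 / 12.2
z = -1.6885
T-score = T = 50 + 10z
Carry z at full precision (z = -20.6 / 12.2) into the conversion:
T-score = 50 + 10 * (-20.6 / 12.2) = 50 + -206 / 12.2
T-score = 50 + -16.8852
T-score = 33.1148

33.1148


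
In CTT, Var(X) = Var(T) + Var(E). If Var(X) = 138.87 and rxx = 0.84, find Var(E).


var_true = rxx * var_obs = 0.84 * 138.87 = 116.6508
var_error = var_obs - var_true
var_error = 138.87 - 116.6508
var_error = 22.2192

22.2192


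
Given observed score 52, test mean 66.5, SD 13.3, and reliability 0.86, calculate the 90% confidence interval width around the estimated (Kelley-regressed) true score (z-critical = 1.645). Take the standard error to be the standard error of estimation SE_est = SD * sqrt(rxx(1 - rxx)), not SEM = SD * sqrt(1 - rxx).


True score estimate = 0.86*52 + 0.14*66.5 = 54.03
SE_est = SD * sqrt(rxx * (1 - rxx)) = 13.3 * sqrt(0.86 * 0.14) = 13.3 * sqrt(0.1204) = 4.614928
CI = T_est +/- z * SE_est, so width = 2 * z * SE_est = 2 * 1.645 * 4.614928
Width = 15.1831

15.1831


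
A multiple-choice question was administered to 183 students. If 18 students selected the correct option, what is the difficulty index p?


Item difficulty p = number correct / total examinees
p = 18 / 183
p = 0.0984

0.0984


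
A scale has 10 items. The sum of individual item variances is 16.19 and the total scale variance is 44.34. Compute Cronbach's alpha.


alpha = (k/(k-1)) * (1 - sum(si^2)/s_total^2)
= (10/9) * (1 - 16.19/44.34)
alpha = 0.7054

0.7054


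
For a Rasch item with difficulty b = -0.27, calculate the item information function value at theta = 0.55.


P = 1/(1+exp(-(0.55--0.27))) = 0.6942
I = P*(1-P) = 0.6942 * 0.3058
I = 0.2123

0.2123


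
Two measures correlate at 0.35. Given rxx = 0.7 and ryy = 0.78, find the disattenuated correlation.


r_corrected = rxy / sqrt(rxx * ryy)
= 0.35 / sqrt(0.7 * 0.78)
= 0.35 / sqrt(0.546)
= 0.35 / 0.738918
r_corrected = 0.4737

0.4737


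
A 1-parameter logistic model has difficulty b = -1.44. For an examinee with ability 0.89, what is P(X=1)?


theta - b = 0.89 - -1.44 = 2.33
exp(-(theta - b)) = exp(-2.33) = 0.0973
P = 1 / (1 + 0.0973)
P = 0.9113

0.9113


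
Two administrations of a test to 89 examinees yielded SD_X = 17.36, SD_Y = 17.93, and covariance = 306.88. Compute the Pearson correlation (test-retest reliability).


r = cov(X,Y) / (SD_X * SD_Y)
r = 306.88 / (17.36 * 17.93)
r = 306.88 / 311.2648
r = 0.9859

0.9859


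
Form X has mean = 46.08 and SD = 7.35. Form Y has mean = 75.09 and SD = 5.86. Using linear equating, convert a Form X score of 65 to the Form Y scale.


slope = SD_Y / SD_X = 5.86 / 7.35 ~ 0.7973
intercept = mean_Y - slope * mean_X = 75.09 - (5.86 / 7.35) * 46.08 ~ 38.3514
Y = slope * X + intercept. To avoid rounding drift from the rounded slope/intercept, evaluate the equivalent form Y = mean_Y + SD_Y * (X - mean_X) / SD_X at full precision:
Y = 75.09 + 5.86 * (65 - 46.08) / 7.35
Y = 75.09 + 5.86 * 18.92 / 7.35
Y = 75.09 + 110.8712 / 7.35
Y = 75.09 + 15.0845
Y = 90.1745

90.1745


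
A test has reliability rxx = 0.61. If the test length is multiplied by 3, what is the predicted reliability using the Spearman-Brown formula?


r_new = (n * rxx) / (1 + (n-1) * rxx)
r_new = (3 * 0.61) / (1 + 2 * 0.61)
r_new = 1.83 / 2.22
r_new = 0.8243

0.8243


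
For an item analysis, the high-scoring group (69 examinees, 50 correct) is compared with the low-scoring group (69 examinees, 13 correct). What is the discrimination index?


p_upper = 50/69 = 0.7246
p_lower = 13/69 = 0.1884
D = 0.7246 - 0.1884 = 0.5362

0.5362


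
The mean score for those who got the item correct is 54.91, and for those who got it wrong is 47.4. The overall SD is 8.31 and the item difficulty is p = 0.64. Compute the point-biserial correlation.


q = 1 - p = 0.36
rpb = ((M1 - M0) / SD) * sqrt(p * q)
rpb = ((54.91 - 47.4) / 8.31) * sqrt(0.64 * 0.36)
rpb = 0.4338

0.4338


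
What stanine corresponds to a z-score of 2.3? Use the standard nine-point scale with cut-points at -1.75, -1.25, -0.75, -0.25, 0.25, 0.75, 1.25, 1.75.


Stanine boundaries: [-1.75, -1.25, -0.75, -0.25, 0.25, 0.75, 1.25, 1.75]
z = 2.3
Check each boundary:
  z >= -1.75 -> could be stanine 2
  z >= -1.25 -> could be stanine 3
  z >= -0.75 -> could be stanine 4
  z >= -0.25 -> could be stanine 5
  z >= 0.25 -> could be stanine 6
  z >= 0.75 -> could be stanine 7
  z >= 1.25 -> could be stanine 8
  z >= 1.75 -> could be stanine 9
Highest qualifying boundary gives stanine = 9

9


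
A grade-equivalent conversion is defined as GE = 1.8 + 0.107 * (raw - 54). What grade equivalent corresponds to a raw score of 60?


raw - median = 60 - 54 = 6
slope * diff = 0.107 * 6 = 0.642
GE = 1.8 + 0.642
GE = 2.442

2.442


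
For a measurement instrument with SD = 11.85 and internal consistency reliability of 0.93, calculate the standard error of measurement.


SEM = SD * sqrt(1 - rxx)
SEM = 11.85 * sqrt(1 - 0.93)
SEM = 11.85 * sqrt(0.07) = 11.85 * 0.264575
SEM = 3.1352

3.1352


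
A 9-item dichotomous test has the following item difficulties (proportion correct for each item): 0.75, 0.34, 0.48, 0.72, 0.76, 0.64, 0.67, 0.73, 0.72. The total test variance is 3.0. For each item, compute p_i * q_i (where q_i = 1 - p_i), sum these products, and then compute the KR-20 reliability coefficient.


For each item, compute p_i * q_i:
  Item 1: 0.75 * 0.25 = 0.1875
  Item 2: 0.34 * 0.66 = 0.2244
  Item 3: 0.48 * 0.52 = 0.2496
  Item 4: 0.72 * 0.28 = 0.2016
  Item 5: 0.76 * 0.24 = 0.1824
  Item 6: 0.64 * 0.36 = 0.2304
  Item 7: 0.67 * 0.33 = 0.2211
  Item 8: 0.73 * 0.27 = 0.1971
  Item 9: 0.72 * 0.28 = 0.2016
Sum(p_i * q_i) = 0.1875 + 0.2244 + 0.2496 + 0.2016 + 0.1824 + 0.2304 + 0.2211 + 0.1971 + 0.2016 = 1.8957
KR-20 = (k/(k-1)) * (1 - Sum(p_i*q_i) / Var_total)
= (9/8) * (1 - 1.8957/3.0)
= 1.125 * 0.3681
KR-20 = 0.4141

0.4141


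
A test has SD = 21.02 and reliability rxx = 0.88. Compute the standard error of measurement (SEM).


SEM = SD * sqrt(1 - rxx)
SEM = 21.02 * sqrt(1 - 0.88)
SEM = 21.02 * sqrt(0.12) = 21.02 * 0.34641
SEM = 7.2815

7.2815


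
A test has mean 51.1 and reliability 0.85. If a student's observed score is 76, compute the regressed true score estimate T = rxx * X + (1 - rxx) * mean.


T_est = rxx * X + (1 - rxx) * mean
T_est = 0.85 * 76 + 0.15 * 51.1
T_est = 64.6 + 7.665
T_est = 72.265

72.265


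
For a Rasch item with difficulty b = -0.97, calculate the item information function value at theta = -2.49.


P = 1/(1+exp(-(-2.49--0.97))) = 0.1795
I = P*(1-P) = 0.1795 * 0.8205
I = 0.1473

0.1473


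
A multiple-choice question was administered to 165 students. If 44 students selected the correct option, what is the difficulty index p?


Item difficulty p = number correct / total examinees
p = 44 / 165
p = 0.2667

0.2667


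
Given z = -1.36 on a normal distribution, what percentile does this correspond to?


CDF(z) = 0.5 * (1 + erf(z/sqrt(2)))
erf(-0.9617) = -0.8262
CDF = 0.0869
Percentile rank = 0.0869 * 100 = 8.69

8.69


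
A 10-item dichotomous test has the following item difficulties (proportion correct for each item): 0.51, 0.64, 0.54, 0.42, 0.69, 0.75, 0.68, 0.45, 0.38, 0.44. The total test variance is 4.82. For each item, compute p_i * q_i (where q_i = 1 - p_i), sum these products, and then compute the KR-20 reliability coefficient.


For each item, compute p_i * q_i:
  Item 1: 0.51 * 0.49 = 0.2499
  Item 2: 0.64 * 0.36 = 0.2304
  Item 3: 0.54 * 0.46 = 0.2484
  Item 4: 0.42 * 0.58 = 0.2436
  Item 5: 0.69 * 0.31 = 0.2139
  Item 6: 0.75 * 0.25 = 0.1875
  Item 7: 0.68 * 0.32 = 0.2176
  Item 8: 0.45 * 0.55 = 0.2475
  Item 9: 0.38 * 0.62 = 0.2356
  Item 10: 0.44 * 0.56 = 0.2464
Sum(p_i * q_i) = 0.2499 + 0.2304 + 0.2484 + 0.2436 + 0.2139 + 0.1875 + 0.2176 + 0.2475 + 0.2356 + 0.2464 = 2.3208
KR-20 = (k/(k-1)) * (1 - Sum(p_i*q_i) / Var_total)
= (10/9) * (1 - 2.3208/4.82)
= 1.1111 * 0.5185
KR-20 = 0.5761

0.5761


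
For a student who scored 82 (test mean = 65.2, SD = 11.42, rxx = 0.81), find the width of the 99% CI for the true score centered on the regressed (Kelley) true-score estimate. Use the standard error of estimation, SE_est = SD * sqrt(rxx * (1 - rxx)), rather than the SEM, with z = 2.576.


True score estimate = 0.81*82 + 0.19*65.2 = 78.808
SE_est = SD * sqrt(rxx * (1 - rxx)) = 11.42 * sqrt(0.81 * 0.19) = 11.42 * sqrt(0.1539) = 4.480076
CI = T_est +/- z * SE_est, so width = 2 * z * SE_est = 2 * 2.576 * 4.480076
Width = 23.0814

23.0814


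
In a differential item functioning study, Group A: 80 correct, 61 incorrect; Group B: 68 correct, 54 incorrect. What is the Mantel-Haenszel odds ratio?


Odds_A = 80/61 = 1.3115
Odds_B = 68/54 = 1.2593
OR = Odds_A / Odds_B = 1.3115 / 1.2593
Exactly, OR = (80 * 54) / (61 * 68) = 4320 / 4148
OR = 1.0415

1.0415


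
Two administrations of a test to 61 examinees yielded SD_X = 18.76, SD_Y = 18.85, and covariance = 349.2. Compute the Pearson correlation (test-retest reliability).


r = cov(X,Y) / (SD_X * SD_Y)
r = 349.2 / (18.76 * 18.85)
r = 349.2 / 353.626
r = 0.9875

0.9875


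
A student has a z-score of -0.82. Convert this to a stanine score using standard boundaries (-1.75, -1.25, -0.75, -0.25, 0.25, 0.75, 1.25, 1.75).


Stanine boundaries: [-1.75, -1.25, -0.75, -0.25, 0.25, 0.75, 1.25, 1.75]
z = -0.82
Check each boundary:
  z >= -1.75 -> could be stanine 2
  z >= -1.25 -> could be stanine 3
  z < -0.75
  z < -0.25
  z < 0.25
  z < 0.75
  z < 1.25
  z < 1.75
Highest qualifying boundary gives stanine = 3

3


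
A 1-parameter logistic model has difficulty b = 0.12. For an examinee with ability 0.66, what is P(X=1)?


theta - b = 0.66 - 0.12 = 0.54
exp(-(theta - b)) = exp(-0.54) = 0.5827
P = 1 / (1 + 0.5827)
P = 0.6318

0.6318


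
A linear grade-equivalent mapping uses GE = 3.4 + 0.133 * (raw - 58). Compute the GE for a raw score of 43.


raw - median = 43 - 58 = -15
slope * diff = 0.133 * -15 = -1.995
GE = 3.4 + -1.995
GE = 1.405

1.405


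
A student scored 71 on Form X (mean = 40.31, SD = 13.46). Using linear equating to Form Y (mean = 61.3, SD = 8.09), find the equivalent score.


slope = SD_Y / SD_X = 8.09 / 13.46 ~ 0.601
intercept = mean_Y - slope * mean_X = 61.3 - (8.09 / 13.46) * 40.31 ~ 37.0721
Y = slope * X + intercept. To avoid rounding drift from the rounded slope/intercept, evaluate the equivalent form Y = mean_Y + SD_Y * (X - mean_X) / SD_X at full precision:
Y = 61.3 + 8.09 * (71 - 40.31) / 13.46
Y = 61.3 + 8.09 * 30.69 / 13.46
Y = 61.3 + 248.2821 / 13.46
Y = 61.3 + 18.4459
Y = 79.7459

79.7459


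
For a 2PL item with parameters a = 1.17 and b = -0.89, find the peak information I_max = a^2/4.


For 2PL, max info at theta = b = -0.89
I_max = a^2 / 4 = 1.17^2 / 4
= 1.3689 / 4
I_max = 0.3422

0.3422


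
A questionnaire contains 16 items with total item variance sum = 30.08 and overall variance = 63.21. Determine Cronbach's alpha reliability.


alpha = (k/(k-1)) * (1 - sum(si^2)/s_total^2)
= (16/15) * (1 - 30.08/63.21)
alpha = 0.5591

0.5591


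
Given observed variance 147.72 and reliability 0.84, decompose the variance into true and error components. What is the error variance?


var_true = rxx * var_obs = 0.84 * 147.72 = 124.0848
var_error = var_obs - var_true
var_error = 147.72 - 124.0848
var_error = 23.6352

23.6352


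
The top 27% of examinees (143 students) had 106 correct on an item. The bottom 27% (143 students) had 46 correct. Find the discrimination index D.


p_upper = 106/143 = 0.7413
p_lower = 46/143 = 0.3217
D = 0.7413 - 0.3217 = 0.4196

0.4196


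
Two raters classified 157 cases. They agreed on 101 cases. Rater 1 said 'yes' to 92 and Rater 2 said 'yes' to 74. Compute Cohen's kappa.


P_o = 101/157 = 0.643312
P_e = (92*74 + 65*83) / 24649 = 0.495071
kappa = (P_o - P_e) / (1 - P_e)
kappa = (0.643312 - 0.495071) / (1 - 0.495071)
kappa = 0.2936

0.2936


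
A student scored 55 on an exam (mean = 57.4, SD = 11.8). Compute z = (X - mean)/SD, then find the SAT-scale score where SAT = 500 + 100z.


z = (X - mean) / SD = (55 - 57.4) / 11.8
z = -2.4 / 11.8
z = -0.2034
SAT-scale = SAT = 500 + 100z
Carry z at full precision (z = -2.4 / 11.8) into the conversion:
SAT-scale = 500 + 100 * (-2.4 / 11.8) = 500 + -240 / 11.8
SAT-scale = 500 + -20.339
SAT-scale = 479.661

479.661


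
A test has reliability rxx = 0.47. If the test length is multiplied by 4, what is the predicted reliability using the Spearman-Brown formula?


r_new = (n * rxx) / (1 + (n-1) * rxx)
r_new = (4 * 0.47) / (1 + 3 * 0.47)
r_new = 1.88 / 2.41
r_new = 0.7801

0.7801


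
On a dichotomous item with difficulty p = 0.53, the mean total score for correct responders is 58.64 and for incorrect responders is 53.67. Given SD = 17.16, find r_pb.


q = 1 - p = 0.47
rpb = ((M1 - M0) / SD) * sqrt(p * q)
rpb = ((58.64 - 53.67) / 17.16) * sqrt(0.53 * 0.47)
rpb = 0.1446

0.1446


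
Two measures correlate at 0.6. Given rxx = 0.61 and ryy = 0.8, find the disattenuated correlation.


r_corrected = rxy / sqrt(rxx * ryy)
= 0.6 / sqrt(0.61 * 0.8)
= 0.6 / sqrt(0.488)
= 0.6 / 0.69857
r_corrected = 0.8589

0.8589


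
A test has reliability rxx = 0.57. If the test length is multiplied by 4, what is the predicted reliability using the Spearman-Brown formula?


r_new = (n * rxx) / (1 + (n-1) * rxx)
r_new = (4 * 0.57) / (1 + 3 * 0.57)
r_new = 2.28 / 2.71
r_new = 0.8413

0.8413


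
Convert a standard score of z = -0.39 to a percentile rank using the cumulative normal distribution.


CDF(z) = 0.5 * (1 + erf(z/sqrt(2)))
erf(-0.2758) = -0.3035
CDF = 0.3483
Percentile rank = 0.3483 * 100 = 34.83

34.83


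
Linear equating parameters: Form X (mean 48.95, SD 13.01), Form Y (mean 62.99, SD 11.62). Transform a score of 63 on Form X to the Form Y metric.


slope = SD_Y / SD_X = 11.62 / 13.01 ~ 0.8932
intercept = mean_Y - slope * mean_X = 62.99 - (11.62 / 13.01) * 48.95 ~ 19.2699
Y = slope * X + intercept. To avoid rounding drift from the rounded slope/intercept, evaluate the equivalent form Y = mean_Y + SD_Y * (X - mean_X) / SD_X at full precision:
Y = 62.99 + 11.62 * (63 - 48.95) / 13.01
Y = 62.99 + 11.62 * 14.05 / 13.01
Y = 62.99 + 163.261 / 13.01
Y = 62.99 + 12.5489
Y = 75.5389

75.5389


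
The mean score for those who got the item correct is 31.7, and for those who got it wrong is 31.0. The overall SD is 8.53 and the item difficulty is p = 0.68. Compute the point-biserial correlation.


q = 1 - p = 0.32
rpb = ((M1 - M0) / SD) * sqrt(p * q)
rpb = ((31.7 - 31.0) / 8.53) * sqrt(0.68 * 0.32)
rpb = 0.0383

0.0383


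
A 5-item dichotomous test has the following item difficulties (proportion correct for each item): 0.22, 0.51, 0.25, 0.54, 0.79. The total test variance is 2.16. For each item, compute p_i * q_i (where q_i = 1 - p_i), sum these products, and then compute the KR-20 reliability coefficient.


For each item, compute p_i * q_i:
  Item 1: 0.22 * 0.78 = 0.1716
  Item 2: 0.51 * 0.49 = 0.2499
  Item 3: 0.25 * 0.75 = 0.1875
  Item 4: 0.54 * 0.46 = 0.2484
  Item 5: 0.79 * 0.21 = 0.1659
Sum(p_i * q_i) = 0.1716 + 0.2499 + 0.1875 + 0.2484 + 0.1659 = 1.0233
KR-20 = (k/(k-1)) * (1 - Sum(p_i*q_i) / Var_total)
= (5/4) * (1 - 1.0233/2.16)
= 1.25 * 0.5262
KR-20 = 0.6578

0.6578


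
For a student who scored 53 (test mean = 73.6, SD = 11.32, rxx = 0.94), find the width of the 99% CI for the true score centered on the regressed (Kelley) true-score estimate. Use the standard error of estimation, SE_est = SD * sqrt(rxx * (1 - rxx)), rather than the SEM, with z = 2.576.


True score estimate = 0.94*53 + 0.06*73.6 = 54.236
SE_est = SD * sqrt(rxx * (1 - rxx)) = 11.32 * sqrt(0.94 * 0.06) = 11.32 * sqrt(0.0564) = 2.688351
CI = T_est +/- z * SE_est, so width = 2 * z * SE_est = 2 * 2.576 * 2.688351
Width = 13.8504

13.8504


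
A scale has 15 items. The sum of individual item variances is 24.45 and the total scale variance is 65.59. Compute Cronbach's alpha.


alpha = (k/(k-1)) * (1 - sum(si^2)/s_total^2)
= (15/14) * (1 - 24.45/65.59)
alpha = 0.672

0.672


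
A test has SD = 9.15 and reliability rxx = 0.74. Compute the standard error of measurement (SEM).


SEM = SD * sqrt(1 - rxx)
SEM = 9.15 * sqrt(1 - 0.74)
SEM = 9.15 * sqrt(0.26) = 9.15 * 0.509902
SEM = 4.6656

4.6656


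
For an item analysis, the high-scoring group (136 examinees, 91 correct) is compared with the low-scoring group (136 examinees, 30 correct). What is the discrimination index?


p_upper = 91/136 = 0.6691
p_lower = 30/136 = 0.2206
D = 0.6691 - 0.2206 = 0.4485

0.4485


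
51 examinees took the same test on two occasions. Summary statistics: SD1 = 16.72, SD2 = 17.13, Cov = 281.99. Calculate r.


r = cov(X,Y) / (SD_X * SD_Y)
r = 281.99 / (16.72 * 17.13)
r = 281.99 / 286.4136
r = 0.9846

0.9846


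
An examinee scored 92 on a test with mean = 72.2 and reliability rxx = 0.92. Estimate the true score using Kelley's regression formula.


T_est = rxx * X + (1 - rxx) * mean
T_est = 0.92 * 92 + 0.08 * 72.2
T_est = 84.64 + 5.776
T_est = 90.416

90.416


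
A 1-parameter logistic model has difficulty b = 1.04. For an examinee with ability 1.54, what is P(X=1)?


theta - b = 1.54 - 1.04 = 0.5
exp(-(theta - b)) = exp(-0.5) = 0.6065
P = 1 / (1 + 0.6065)
P = 0.6225

0.6225


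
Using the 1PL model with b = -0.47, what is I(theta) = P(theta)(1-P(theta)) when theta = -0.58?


P = 1/(1+exp(-(-0.58--0.47))) = 0.4725
I = P*(1-P) = 0.4725 * 0.5275
I = 0.2492

0.2492


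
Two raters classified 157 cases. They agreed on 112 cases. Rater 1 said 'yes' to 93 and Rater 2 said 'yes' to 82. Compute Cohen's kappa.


P_o = 112/157 = 0.713376
P_e = (93*82 + 64*75) / 24649 = 0.504118
kappa = (P_o - P_e) / (1 - P_e)
kappa = (0.713376 - 0.504118) / (1 - 0.504118)
kappa = 0.422

0.422


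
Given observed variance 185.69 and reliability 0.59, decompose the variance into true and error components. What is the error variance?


var_true = rxx * var_obs = 0.59 * 185.69 = 109.5571
var_error = var_obs - var_true
var_error = 185.69 - 109.5571
var_error = 76.1329

76.1329


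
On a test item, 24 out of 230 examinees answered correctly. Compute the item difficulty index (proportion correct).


Item difficulty p = number correct / total examinees
p = 24 / 230
p = 0.1043

0.1043


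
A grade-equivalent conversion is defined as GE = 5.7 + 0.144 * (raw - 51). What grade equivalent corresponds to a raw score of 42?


raw - median = 42 - 51 = -9
slope * diff = 0.144 * -9 = -1.296
GE = 5.7 + -1.296
GE = 4.404

4.404


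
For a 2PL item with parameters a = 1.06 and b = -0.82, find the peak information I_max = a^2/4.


For 2PL, max info at theta = b = -0.82
I_max = a^2 / 4 = 1.06^2 / 4
= 1.1236 / 4
I_max = 0.2809

0.2809


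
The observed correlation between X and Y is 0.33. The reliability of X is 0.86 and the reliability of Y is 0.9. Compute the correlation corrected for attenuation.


r_corrected = rxy / sqrt(rxx * ryy)
= 0.33 / sqrt(0.86 * 0.9)
= 0.33 / sqrt(0.774)
= 0.33 / 0.879773
r_corrected = 0.3751

0.3751


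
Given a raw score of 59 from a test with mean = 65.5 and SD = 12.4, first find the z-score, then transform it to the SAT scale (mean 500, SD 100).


z = (X - mean) / SD = (59 - 65.5) / 12.4
z = -6.5 / 12.4
z = -0.5242
SAT-scale = SAT = 500 + 100z
Carry z at full precision (z = -6.5 / 12.4) into the conversion:
SAT-scale = 500 + 100 * (-6.5 / 12.4) = 500 + -650 / 12.4
SAT-scale = 500 + -52.4194
SAT-scale = 447.5806

447.5806


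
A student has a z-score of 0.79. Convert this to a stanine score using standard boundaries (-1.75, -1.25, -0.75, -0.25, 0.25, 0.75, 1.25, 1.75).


Stanine boundaries: [-1.75, -1.25, -0.75, -0.25, 0.25, 0.75, 1.25, 1.75]
z = 0.79
Check each boundary:
  z >= -1.75 -> could be stanine 2
  z >= -1.25 -> could be stanine 3
  z >= -0.75 -> could be stanine 4
  z >= -0.25 -> could be stanine 5
  z >= 0.25 -> could be stanine 6
  z >= 0.75 -> could be stanine 7
  z < 1.25
  z < 1.75
Highest qualifying boundary gives stanine = 7

7


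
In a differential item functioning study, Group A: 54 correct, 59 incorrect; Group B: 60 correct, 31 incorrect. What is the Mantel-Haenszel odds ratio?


Odds_A = 54/59 = 0.9153
Odds_B = 60/31 = 1.9355
OR = Odds_A / Odds_B = 0.9153 / 1.9355
Exactly, OR = (54 * 31) / (59 * 60) = 1674 / 3540
OR = 0.4729

0.4729


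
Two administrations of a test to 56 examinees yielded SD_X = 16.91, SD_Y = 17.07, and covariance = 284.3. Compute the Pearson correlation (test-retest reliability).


r = cov(X,Y) / (SD_X * SD_Y)
r = 284.3 / (16.91 * 17.07)
r = 284.3 / 288.6537
r = 0.9849

0.9849


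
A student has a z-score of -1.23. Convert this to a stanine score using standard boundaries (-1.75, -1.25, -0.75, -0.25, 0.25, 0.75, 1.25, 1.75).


Stanine boundaries: [-1.75, -1.25, -0.75, -0.25, 0.25, 0.75, 1.25, 1.75]
z = -1.23
Check each boundary:
  z >= -1.75 -> could be stanine 2
  z >= -1.25 -> could be stanine 3
  z < -0.75
  z < -0.25
  z < 0.25
  z < 0.75
  z < 1.25
  z < 1.75
Highest qualifying boundary gives stanine = 3

3


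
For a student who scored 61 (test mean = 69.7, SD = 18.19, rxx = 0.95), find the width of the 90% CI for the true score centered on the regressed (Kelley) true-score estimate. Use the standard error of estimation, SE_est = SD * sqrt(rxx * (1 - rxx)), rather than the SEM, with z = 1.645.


True score estimate = 0.95*61 + 0.05*69.7 = 61.435
SE_est = SD * sqrt(rxx * (1 - rxx)) = 18.19 * sqrt(0.95 * 0.05) = 18.19 * sqrt(0.0475) = 3.964419
CI = T_est +/- z * SE_est, so width = 2 * z * SE_est = 2 * 1.645 * 3.964419
Width = 13.0429

13.0429


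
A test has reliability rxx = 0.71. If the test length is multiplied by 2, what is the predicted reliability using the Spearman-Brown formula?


r_new = (n * rxx) / (1 + (n-1) * rxx)
r_new = (2 * 0.71) / (1 + 1 * 0.71)
r_new = 1.42 / 1.71
r_new = 0.8304

0.8304


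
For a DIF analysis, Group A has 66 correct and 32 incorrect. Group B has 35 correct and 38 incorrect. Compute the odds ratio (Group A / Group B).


Odds_A = 66/32 = 2.0625
Odds_B = 35/38 = 0.9211
OR = Odds_A / Odds_B = 2.0625 / 0.9211
Exactly, OR = (66 * 38) / (32 * 35) = 2508 / 1120
OR = 2.2393

2.2393


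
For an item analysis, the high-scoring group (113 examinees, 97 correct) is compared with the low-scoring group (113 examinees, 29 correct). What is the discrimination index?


p_upper = 97/113 = 0.8584
p_lower = 29/113 = 0.2566
D = 0.8584 - 0.2566 = 0.6018

0.6018


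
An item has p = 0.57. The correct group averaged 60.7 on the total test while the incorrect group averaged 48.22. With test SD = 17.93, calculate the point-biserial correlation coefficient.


q = 1 - p = 0.43
rpb = ((M1 - M0) / SD) * sqrt(p * q)
rpb = ((60.7 - 48.22) / 17.93) * sqrt(0.57 * 0.43)
rpb = 0.3446

0.3446


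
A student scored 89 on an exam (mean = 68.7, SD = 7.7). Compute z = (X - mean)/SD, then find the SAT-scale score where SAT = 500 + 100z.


z = (X - mean) / SD = (89 - 68.7) / 7.7
z = 20.3 / 7.7
z = 2.6364
SAT-scale = SAT = 500 + 100z
Carry z at full precision (z = 20.3 / 7.7) into the conversion:
SAT-scale = 500 + 100 * (20.3 / 7.7) = 500 + 2030 / 7.7
SAT-scale = 500 + 263.6364
SAT-scale = 763.6364

763.6364


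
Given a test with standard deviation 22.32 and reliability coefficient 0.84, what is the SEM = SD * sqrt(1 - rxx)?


SEM = SD * sqrt(1 - rxx)
SEM = 22.32 * sqrt(1 - 0.84)
SEM = 22.32 * sqrt(0.16) = 22.32 * 0.4
SEM = 8.928

8.928


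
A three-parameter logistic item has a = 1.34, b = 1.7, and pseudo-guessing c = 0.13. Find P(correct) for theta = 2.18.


logit = 1.34*(2.18 - 1.7) = 0.6432
P* = 1/(1 + exp(-0.6432)) = 0.6555
P = 0.13 + (1 - 0.13) * 0.6555
P = 0.7003

0.7003


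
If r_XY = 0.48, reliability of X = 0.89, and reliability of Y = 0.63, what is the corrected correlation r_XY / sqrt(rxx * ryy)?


r_corrected = rxy / sqrt(rxx * ryy)
= 0.48 / sqrt(0.89 * 0.63)
= 0.48 / sqrt(0.5607)
= 0.48 / 0.748799
r_corrected = 0.641

0.641


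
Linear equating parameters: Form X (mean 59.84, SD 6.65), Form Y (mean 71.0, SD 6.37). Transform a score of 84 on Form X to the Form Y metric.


slope = SD_Y / SD_X = 6.37 / 6.65 ~ 0.9579
intercept = mean_Y - slope * mean_X = 71.0 - (6.37 / 6.65) * 59.84 ~ 13.6796
Y = slope * X + intercept. To avoid rounding drift from the rounded slope/intercept, evaluate the equivalent form Y = mean_Y + SD_Y * (X - mean_X) / SD_X at full precision:
Y = 71.0 + 6.37 * (84 - 59.84) / 6.65
Y = 71.0 + 6.37 * 24.16 / 6.65
Y = 71.0 + 153.8992 / 6.65
Y = 71.0 + 23.1427
Y = 94.1427

94.1427


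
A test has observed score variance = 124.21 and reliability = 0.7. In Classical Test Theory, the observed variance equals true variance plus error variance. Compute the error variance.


var_true = rxx * var_obs = 0.7 * 124.21 = 86.947
var_error = var_obs - var_true
var_error = 124.21 - 86.947
var_error = 37.263

37.263


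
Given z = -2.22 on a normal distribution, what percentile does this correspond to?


CDF(z) = 0.5 * (1 + erf(z/sqrt(2)))
erf(-1.5698) = -0.9736
CDF = 0.0132
Percentile rank = 0.0132 * 100 = 1.32

1.32


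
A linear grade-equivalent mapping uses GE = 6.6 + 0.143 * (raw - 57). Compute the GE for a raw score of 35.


raw - median = 35 - 57 = -22
slope * diff = 0.143 * -22 = -3.146
GE = 6.6 + -3.146
GE = 3.454

3.454


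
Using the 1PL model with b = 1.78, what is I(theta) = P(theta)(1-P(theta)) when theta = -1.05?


P = 1/(1+exp(-(-1.05-1.78))) = 0.0557
I = P*(1-P) = 0.0557 * 0.9443
I = 0.0526

0.0526


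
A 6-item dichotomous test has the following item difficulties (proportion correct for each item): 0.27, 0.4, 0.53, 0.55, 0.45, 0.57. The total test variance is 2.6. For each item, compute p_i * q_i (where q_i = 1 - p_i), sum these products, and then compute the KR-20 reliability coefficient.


For each item, compute p_i * q_i:
  Item 1: 0.27 * 0.73 = 0.1971
  Item 2: 0.4 * 0.6 = 0.24
  Item 3: 0.53 * 0.47 = 0.2491
  Item 4: 0.55 * 0.45 = 0.2475
  Item 5: 0.45 * 0.55 = 0.2475
  Item 6: 0.57 * 0.43 = 0.2451
Sum(p_i * q_i) = 0.1971 + 0.24 + 0.2491 + 0.2475 + 0.2475 + 0.2451 = 1.4263
KR-20 = (k/(k-1)) * (1 - Sum(p_i*q_i) / Var_total)
= (6/5) * (1 - 1.4263/2.6)
= 1.2 * 0.4514
KR-20 = 0.5417

0.5417


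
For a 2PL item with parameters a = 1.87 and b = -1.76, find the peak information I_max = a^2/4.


For 2PL, max info at theta = b = -1.76
I_max = a^2 / 4 = 1.87^2 / 4
= 3.4969 / 4
I_max = 0.8742

0.8742


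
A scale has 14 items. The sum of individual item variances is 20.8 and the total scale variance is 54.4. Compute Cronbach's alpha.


alpha = (k/(k-1)) * (1 - sum(si^2)/s_total^2)
= (14/13) * (1 - 20.8/54.4)
alpha = 0.6652

0.6652


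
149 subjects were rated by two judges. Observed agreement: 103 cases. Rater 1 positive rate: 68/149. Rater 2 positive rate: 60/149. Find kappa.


P_o = 103/149 = 0.691275
P_e = (68*60 + 81*89) / 22201 = 0.508491
kappa = (P_o - P_e) / (1 - P_e)
kappa = (0.691275 - 0.508491) / (1 - 0.508491)
kappa = 0.3719

0.3719


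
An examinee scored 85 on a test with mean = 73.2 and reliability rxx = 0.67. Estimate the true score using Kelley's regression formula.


T_est = rxx * X + (1 - rxx) * mean
T_est = 0.67 * 85 + 0.33 * 73.2
T_est = 56.95 + 24.156
T_est = 81.106

81.106


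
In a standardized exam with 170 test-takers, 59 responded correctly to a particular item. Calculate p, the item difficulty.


Item difficulty p = number correct / total examinees
p = 59 / 170
p = 0.3471

0.3471


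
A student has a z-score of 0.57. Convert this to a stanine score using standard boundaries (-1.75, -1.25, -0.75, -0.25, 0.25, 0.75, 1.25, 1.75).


Stanine boundaries: [-1.75, -1.25, -0.75, -0.25, 0.25, 0.75, 1.25, 1.75]
z = 0.57
Check each boundary:
  z >= -1.75 -> could be stanine 2
  z >= -1.25 -> could be stanine 3
  z >= -0.75 -> could be stanine 4
  z >= -0.25 -> could be stanine 5
  z >= 0.25 -> could be stanine 6
  z < 0.75
  z < 1.25
  z < 1.75
Highest qualifying boundary gives stanine = 6

6


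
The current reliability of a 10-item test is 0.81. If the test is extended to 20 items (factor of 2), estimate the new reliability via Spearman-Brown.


r_new = (n * rxx) / (1 + (n-1) * rxx)
r_new = (2 * 0.81) / (1 + 1 * 0.81)
r_new = 1.62 / 1.81
r_new = 0.895

0.895


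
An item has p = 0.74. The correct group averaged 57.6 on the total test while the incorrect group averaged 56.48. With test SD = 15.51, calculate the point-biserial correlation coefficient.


q = 1 - p = 0.26
rpb = ((M1 - M0) / SD) * sqrt(p * q)
rpb = ((57.6 - 56.48) / 15.51) * sqrt(0.74 * 0.26)
rpb = 0.0317

0.0317


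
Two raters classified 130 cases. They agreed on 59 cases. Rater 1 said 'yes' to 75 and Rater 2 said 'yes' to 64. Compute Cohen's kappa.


P_o = 59/130 = 0.453846
P_e = (75*64 + 55*66) / 16900 = 0.498817
kappa = (P_o - P_e) / (1 - P_e)
kappa = (0.453846 - 0.498817) / (1 - 0.498817)
kappa = -0.0897

-0.0897


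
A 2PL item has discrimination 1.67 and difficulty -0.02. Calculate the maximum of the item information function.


For 2PL, max info at theta = b = -0.02
I_max = a^2 / 4 = 1.67^2 / 4
= 2.7889 / 4
I_max = 0.6972

0.6972


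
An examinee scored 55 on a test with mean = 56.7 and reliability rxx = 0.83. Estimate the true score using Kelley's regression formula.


T_est = rxx * X + (1 - rxx) * mean
T_est = 0.83 * 55 + 0.17 * 56.7
T_est = 45.65 + 9.639
T_est = 55.289

55.289


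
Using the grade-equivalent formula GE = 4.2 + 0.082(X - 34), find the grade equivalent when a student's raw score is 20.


raw - median = 20 - 34 = -14
slope * diff = 0.082 * -14 = -1.148
GE = 4.2 + -1.148
GE = 3.052

3.052


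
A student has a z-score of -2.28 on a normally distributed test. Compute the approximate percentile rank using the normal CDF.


CDF(z) = 0.5 * (1 + erf(z/sqrt(2)))
erf(-1.6122) = -0.9774
CDF = 0.0113
Percentile rank = 0.0113 * 100 = 1.13

1.13


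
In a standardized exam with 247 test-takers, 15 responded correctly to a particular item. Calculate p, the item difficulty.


Item difficulty p = number correct / total examinees
p = 15 / 247
p = 0.0607

0.0607


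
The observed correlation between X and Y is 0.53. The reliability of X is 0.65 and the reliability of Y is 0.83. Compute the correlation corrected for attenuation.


r_corrected = rxy / sqrt(rxx * ryy)
= 0.53 / sqrt(0.65 * 0.83)
= 0.53 / sqrt(0.5395)
= 0.53 / 0.734507
r_corrected = 0.7216

0.7216


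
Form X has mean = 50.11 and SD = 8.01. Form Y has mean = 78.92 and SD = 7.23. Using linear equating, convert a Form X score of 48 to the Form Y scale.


slope = SD_Y / SD_X = 7.23 / 8.01 ~ 0.9026
intercept = mean_Y - slope * mean_X = 78.92 - (7.23 / 8.01) * 50.11 ~ 33.6896
Y = slope * X + intercept. To avoid rounding drift from the rounded slope/intercept, evaluate the equivalent form Y = mean_Y + SD_Y * (X - mean_X) / SD_X at full precision:
Y = 78.92 + 7.23 * (48 - 50.11) / 8.01
Y = 78.92 - 7.23 * 2.11 / 8.01
Y = 78.92 - 15.2553 / 8.01
Y = 78.92 - 1.9045
Y = 77.0155

77.0155


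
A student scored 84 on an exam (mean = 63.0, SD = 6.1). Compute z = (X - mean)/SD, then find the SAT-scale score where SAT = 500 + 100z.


z = (X - mean) / SD = (84 - 63.0) / 6.1
z = 21.0 / 6.1
z = 3.4426
SAT-scale = SAT = 500 + 100z
Carry z at full precision (z = 21.0 / 6.1) into the conversion:
SAT-scale = 500 + 100 * (21.0 / 6.1) = 500 + 2100 / 6.1
SAT-scale = 500 + 344.2623
SAT-scale = 844.2623

844.2623


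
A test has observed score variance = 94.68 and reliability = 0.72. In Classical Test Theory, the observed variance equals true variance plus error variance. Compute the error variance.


var_true = rxx * var_obs = 0.72 * 94.68 = 68.1696
var_error = var_obs - var_true
var_error = 94.68 - 68.1696
var_error = 26.5104

26.5104


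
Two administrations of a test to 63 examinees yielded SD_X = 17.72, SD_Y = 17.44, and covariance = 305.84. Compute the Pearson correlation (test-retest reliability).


r = cov(X,Y) / (SD_X * SD_Y)
r = 305.84 / (17.72 * 17.44)
r = 305.84 / 309.0368
r = 0.9897

0.9897


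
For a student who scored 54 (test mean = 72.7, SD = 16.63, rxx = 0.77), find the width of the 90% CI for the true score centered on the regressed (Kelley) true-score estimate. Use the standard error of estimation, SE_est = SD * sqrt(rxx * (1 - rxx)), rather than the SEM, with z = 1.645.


True score estimate = 0.77*54 + 0.23*72.7 = 58.301
SE_est = SD * sqrt(rxx * (1 - rxx)) = 16.63 * sqrt(0.77 * 0.23) = 16.63 * sqrt(0.1771) = 6.998445
CI = T_est +/- z * SE_est, so width = 2 * z * SE_est = 2 * 1.645 * 6.998445
Width = 23.0249

23.0249


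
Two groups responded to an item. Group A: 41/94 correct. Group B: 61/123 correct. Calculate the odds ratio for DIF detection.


Odds_A = 41/53 = 0.7736
Odds_B = 61/62 = 0.9839
OR = Odds_A / Odds_B = 0.7736 / 0.9839
Exactly, OR = (41 * 62) / (53 * 61) = 2542 / 3233
OR = 0.7863

0.7863


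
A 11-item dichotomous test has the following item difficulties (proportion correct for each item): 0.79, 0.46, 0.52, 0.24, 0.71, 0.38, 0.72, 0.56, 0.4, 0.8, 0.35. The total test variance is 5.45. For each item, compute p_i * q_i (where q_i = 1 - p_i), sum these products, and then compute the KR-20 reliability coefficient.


For each item, compute p_i * q_i:
  Item 1: 0.79 * 0.21 = 0.1659
  Item 2: 0.46 * 0.54 = 0.2484
  Item 3: 0.52 * 0.48 = 0.2496
  Item 4: 0.24 * 0.76 = 0.1824
  Item 5: 0.71 * 0.29 = 0.2059
  Item 6: 0.38 * 0.62 = 0.2356
  Item 7: 0.72 * 0.28 = 0.2016
  Item 8: 0.56 * 0.44 = 0.2464
  Item 9: 0.4 * 0.6 = 0.24
  Item 10: 0.8 * 0.2 = 0.16
  Item 11: 0.35 * 0.65 = 0.2275
Sum(p_i * q_i) = 0.1659 + 0.2484 + 0.2496 + 0.1824 + 0.2059 + 0.2356 + 0.2016 + 0.2464 + 0.24 + 0.16 + 0.2275 = 2.3633
KR-20 = (k/(k-1)) * (1 - Sum(p_i*q_i) / Var_total)
= (11/10) * (1 - 2.3633/5.45)
= 1.1 * 0.5664
KR-20 = 0.623

0.623


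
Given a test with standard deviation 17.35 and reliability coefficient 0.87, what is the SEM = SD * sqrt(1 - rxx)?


SEM = SD * sqrt(1 - rxx)
SEM = 17.35 * sqrt(1 - 0.87)
SEM = 17.35 * sqrt(0.13) = 17.35 * 0.360555
SEM = 6.2556

6.2556


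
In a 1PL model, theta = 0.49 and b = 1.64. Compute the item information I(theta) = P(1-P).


P = 1/(1+exp(-(0.49-1.64))) = 0.2405
I = P*(1-P) = 0.2405 * 0.7595
I = 0.1827

0.1827


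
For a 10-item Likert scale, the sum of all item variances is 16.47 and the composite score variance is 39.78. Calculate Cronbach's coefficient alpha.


alpha = (k/(k-1)) * (1 - sum(si^2)/s_total^2)
= (10/9) * (1 - 16.47/39.78)
alpha = 0.6511

0.6511


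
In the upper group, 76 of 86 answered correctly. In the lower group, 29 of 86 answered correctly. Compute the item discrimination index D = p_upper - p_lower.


p_upper = 76/86 = 0.8837
p_lower = 29/86 = 0.3372
D = 0.8837 - 0.3372 = 0.5465

0.5465


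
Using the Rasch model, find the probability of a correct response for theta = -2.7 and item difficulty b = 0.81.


theta - b = -2.7 - 0.81 = -3.51
exp(-(theta - b)) = exp(3.51) = 33.4483
P = 1 / (1 + 33.4483)
P = 0.029

0.029


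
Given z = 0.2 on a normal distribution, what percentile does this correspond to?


CDF(z) = 0.5 * (1 + erf(z/sqrt(2)))
erf(0.1414) = 0.1585
CDF = 0.5793
Percentile rank = 0.5793 * 100 = 57.93

57.93
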